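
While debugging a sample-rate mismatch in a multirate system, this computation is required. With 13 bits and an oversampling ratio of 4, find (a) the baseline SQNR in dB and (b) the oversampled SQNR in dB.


Step 1 — baseline SQNR at Nyquist:
SQNR_base = 6.02*N + 1.76
          = 6.02*13 + 1.76
          = 80.02 dB

Step 2 — oversampling processing gain:
G = 10*log10(OSR) = 10*log10(4) = 6.02 dB

Step 3 — total:
SQNR_total = 80.02 + 6.02 = 86.04 dB

Base SQNR = 80.02 dB; oversampled SQNR = 86.04 dB


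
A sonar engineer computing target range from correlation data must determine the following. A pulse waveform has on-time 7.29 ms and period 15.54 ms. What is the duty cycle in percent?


Duty cycle as a percentage:
DC = (t_on / T) * 100
   = (7.29 / 15.54) * 100
   = 0.469112 * 100
   = 46.91 %

46.91 %


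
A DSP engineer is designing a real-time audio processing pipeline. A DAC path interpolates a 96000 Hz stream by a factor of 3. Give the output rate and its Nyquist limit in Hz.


Step 1 — output sample rate after interpolation by L:
fs_out = L * fs_in = 3 * 96000 = 288000 Hz

Step 2 — Nyquist frequency of the output stream:
f_Nyq = fs_out / 2 = 288000 / 2 = 144000.0 Hz

fs_out = 288000 Hz; f_Nyquist = 144000.0 Hz


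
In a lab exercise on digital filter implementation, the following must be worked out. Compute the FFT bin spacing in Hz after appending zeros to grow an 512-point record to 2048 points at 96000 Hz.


Frequency resolution after zero-padding:
N_padded = 512 * 4 = 2048
df = fs / N_padded
   = 96000 / 2048
   = 46.875 Hz

46.875 Hz


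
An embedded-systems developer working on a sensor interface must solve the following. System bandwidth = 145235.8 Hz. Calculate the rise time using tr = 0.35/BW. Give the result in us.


Rise time from bandwidth relationship:
tr = 0.35 / BW
   = 0.35 / 145235.8
   = 2.409874149e-06 s
   = 2.4099 us

2.4099 us


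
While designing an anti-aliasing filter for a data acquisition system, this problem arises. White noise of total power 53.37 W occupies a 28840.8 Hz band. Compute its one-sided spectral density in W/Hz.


Power spectral density:
PSD = P / BW
    = 53.37 / 28840.8
    = 0.0018505 W/Hz

0.0018505 W/Hz


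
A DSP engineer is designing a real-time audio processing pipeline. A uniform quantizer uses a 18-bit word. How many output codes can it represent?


Number of quantization levels = 2^N
= 2^18
= 262144

262144


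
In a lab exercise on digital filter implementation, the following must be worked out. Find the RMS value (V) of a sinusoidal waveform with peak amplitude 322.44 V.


RMS voltage for a sinusoidal waveform:
V_rms = V_peak / sqrt(2)
      = 322.44 / 1.414214
      = 228.0 V

228.0 V


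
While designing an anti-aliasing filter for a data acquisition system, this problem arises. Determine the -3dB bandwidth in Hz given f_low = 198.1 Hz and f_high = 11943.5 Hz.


Bandwidth is the difference of -3dB frequencies:
BW = f_high - f_low
   = 11943.5 - 198.1
   = 11745.4 Hz

11745.4 Hz


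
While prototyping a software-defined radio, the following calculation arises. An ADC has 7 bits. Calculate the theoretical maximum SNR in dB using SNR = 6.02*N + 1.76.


Theoretical SNR for a full-scale sinusoid:
SNR = 6.02 * N + 1.76
    = 6.02 * 7 + 1.76
    = 42.14 + 1.76
    = 43.9 dB

43.9 dB


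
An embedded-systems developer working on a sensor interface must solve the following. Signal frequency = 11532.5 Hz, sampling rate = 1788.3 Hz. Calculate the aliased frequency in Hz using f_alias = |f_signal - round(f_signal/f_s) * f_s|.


Compute the nearest integer multiple of fs to the signal:
n = round(11532.5 / 1788.3) = 6
f_alias = |11532.5 - 6 * 1788.3|
        = |11532.5 - 10729.8|
        = 802.7 Hz

802.7


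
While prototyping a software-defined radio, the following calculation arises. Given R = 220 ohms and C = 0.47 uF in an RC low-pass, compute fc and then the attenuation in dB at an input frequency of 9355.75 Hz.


Step 1 — cutoff frequency:
fc = 1 / (2*pi*R*C)
C = 0.47 uF = 4.7e-07 F
fc = 1 / (2*pi*220*4.7e-07)
   = 1539.216 Hz

Step 2 — magnitude at f = 9355.75 Hz:
|H(f)| = 1 / sqrt(1 + (f/fc)^2)
f/fc = 9355.75 / 1539.216 = 6.078257
|H| = 1 / sqrt(1 + 36.945208) = 0.1623385
|H|_dB = 20*log10(0.1623385) = -15.79 dB

fc = 1539.216 Hz; |H(9355.75 Hz)| = -15.79 dB


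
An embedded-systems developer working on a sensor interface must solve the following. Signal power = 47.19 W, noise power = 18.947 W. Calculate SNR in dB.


SNR in decibels:
SNR = 10 * log10(Ps / Pn)
    = 10 * log10(47.19 / 18.947)
    = 10 * log10(2.4906)
    = 10 * 0.3963
    = 3.96 dB

3.96 dB


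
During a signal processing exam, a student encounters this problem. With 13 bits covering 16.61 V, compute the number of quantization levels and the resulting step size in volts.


Step 1 — number of quantization levels:
L = 2^N = 2^13 = 8192

Step 2 — LSB step size:
delta = Vfs / L
      = 16.61 / 8192
      = 0.00202759 V

Levels = 8192; step size = 0.00202759 V


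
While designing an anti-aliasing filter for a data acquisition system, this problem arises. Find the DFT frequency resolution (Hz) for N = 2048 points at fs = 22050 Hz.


DFT frequency resolution:
df = fs / N
   = 22050 / 2048
   = 10.7666 Hz

10.7666 Hz


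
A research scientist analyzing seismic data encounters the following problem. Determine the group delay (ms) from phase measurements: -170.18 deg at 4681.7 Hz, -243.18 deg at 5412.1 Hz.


Group delay from phase difference:
tau = -d(phi)/d(omega)
d(phi) = -73.0 deg = -1.27409 rad
d(omega) = 2*pi*(5412.1 - 4681.7) = 4589.2385 rad/s
tau = -(-1.27409) / 4589.2385
    = 0.2776 ms

0.2776 ms


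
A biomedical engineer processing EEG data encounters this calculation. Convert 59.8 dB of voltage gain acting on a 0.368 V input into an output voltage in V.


Output voltage from dB gain:
V_out = V_in * 10^(gain_dB / 20)
      = 0.368 * 10^(59.8 / 20)
      = 0.368 * 977.237221
      = 359.6233 V

359.6233 V


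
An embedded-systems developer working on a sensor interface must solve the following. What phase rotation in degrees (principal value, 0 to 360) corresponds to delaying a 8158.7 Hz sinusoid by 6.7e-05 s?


Phase shift from frequency and time delay:
phi = 360 * f * t_delay
    = 360 * 8158.7 * 6.7e-05
    = 196.79 degrees
    mod 360 = 196.79 degrees

196.79 degrees


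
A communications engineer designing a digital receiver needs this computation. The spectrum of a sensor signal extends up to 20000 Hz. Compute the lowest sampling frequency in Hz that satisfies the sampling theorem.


The Nyquist rate is twice the maximum frequency component.
fs_min = 2 * fmax
      = 2 * 20000
      = 40000 Hz

40000


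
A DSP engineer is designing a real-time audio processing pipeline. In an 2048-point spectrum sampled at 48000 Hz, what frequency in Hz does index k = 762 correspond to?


Frequency of DFT bin k:
f_k = k * fs / N
    = 762 * 48000 / 2048
    = 36576000 / 2048
    = 17859.375 Hz

17859.375 Hz


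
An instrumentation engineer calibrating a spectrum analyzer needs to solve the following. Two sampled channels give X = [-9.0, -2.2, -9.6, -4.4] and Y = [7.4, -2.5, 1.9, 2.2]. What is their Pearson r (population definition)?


Pearson correlation coefficient (population):
r = cov(X,Y) / (std(X) * std(Y))
Mean X = -6.3, Mean Y = 2.25
Cov(X,Y) = -8.08
Std(X) = 3.106445, Std(Y) = 3.507492
r = -0.7416

-0.7416


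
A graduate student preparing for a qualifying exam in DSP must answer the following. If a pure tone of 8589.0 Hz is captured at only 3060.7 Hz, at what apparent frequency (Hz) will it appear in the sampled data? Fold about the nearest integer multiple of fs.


Compute the nearest integer multiple of fs to the signal:
n = round(8589.0 / 3060.7) = 3
f_alias = |8589.0 - 3 * 3060.7|
        = |8589.0 - 9182.1|
        = 593.1 Hz

593.1


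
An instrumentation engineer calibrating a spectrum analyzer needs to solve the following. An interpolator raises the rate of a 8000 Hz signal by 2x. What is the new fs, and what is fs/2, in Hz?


Step 1 — output sample rate after interpolation by L:
fs_out = L * fs_in = 2 * 8000 = 16000 Hz

Step 2 — Nyquist frequency of the output stream:
f_Nyq = fs_out / 2 = 16000 / 2 = 8000.0 Hz

fs_out = 16000 Hz; f_Nyquist = 8000.0 Hz


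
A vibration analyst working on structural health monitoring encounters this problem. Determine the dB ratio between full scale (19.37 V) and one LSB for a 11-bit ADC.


Dynamic range from full-scale to LSB:
V_min = V_max / 2^bits = 19.37 / 2^11
DR = 20 * log10(V_max / V_min)
   = 20 * log10(2^11)
   = 20 * 11 * log10(2)
   = 66.23 dB

66.23 dB


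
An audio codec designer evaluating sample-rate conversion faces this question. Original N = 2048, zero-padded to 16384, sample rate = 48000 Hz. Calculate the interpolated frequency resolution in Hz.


Frequency resolution after zero-padding:
N_padded = 2048 * 8 = 16384
df = fs / N_padded
   = 48000 / 16384
   = 2.9297 Hz

2.9297 Hz


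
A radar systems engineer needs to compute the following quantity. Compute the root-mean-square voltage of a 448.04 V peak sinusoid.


RMS voltage for a sinusoidal waveform:
V_rms = V_peak / sqrt(2)
      = 448.04 / 1.414214
      = 316.812 V

316.812 V


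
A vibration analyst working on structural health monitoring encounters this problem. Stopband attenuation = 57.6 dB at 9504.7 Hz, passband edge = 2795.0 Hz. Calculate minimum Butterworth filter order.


Butterworth filter order formula:
n = log10(10^(A/10) - 1) / (2 * log10(f_stop/f_pass))
10^(57.6/10) - 1 = 575438.9373
f_stop/f_pass = 9504.7 / 2795.0 = 3.4006
n = 5.418 -> ceil = 6

6


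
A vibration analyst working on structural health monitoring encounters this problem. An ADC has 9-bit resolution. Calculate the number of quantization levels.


Number of quantization levels = 2^N
= 2^9
= 512

512


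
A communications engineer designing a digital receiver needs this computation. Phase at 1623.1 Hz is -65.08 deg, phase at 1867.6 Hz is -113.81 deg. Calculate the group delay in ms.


Group delay from phase difference:
tau = -d(phi)/d(omega)
d(phi) = -48.73 deg = -0.850499 rad
d(omega) = 2*pi*(1867.6 - 1623.1) = 1536.2388 rad/s
tau = -(-0.850499) / 1536.2388
    = 0.5536 ms

0.5536 ms


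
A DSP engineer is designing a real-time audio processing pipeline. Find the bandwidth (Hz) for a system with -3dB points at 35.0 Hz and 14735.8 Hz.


Bandwidth is the difference of -3dB frequencies:
BW = f_high - f_low
   = 14735.8 - 35.0
   = 14700.8 Hz

14700.8 Hz


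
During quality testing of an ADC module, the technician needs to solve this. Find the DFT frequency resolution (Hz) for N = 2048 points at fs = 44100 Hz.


DFT frequency resolution:
df = fs / N
   = 44100 / 2048
   = 21.5332 Hz

21.5332 Hz


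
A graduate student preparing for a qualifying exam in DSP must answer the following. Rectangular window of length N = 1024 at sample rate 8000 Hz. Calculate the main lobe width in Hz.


Main lobe width for a rectangular window:
Width = 2 * fs / N
      = 2 * 8000 / 1024
      = 16000 / 1024
      = 15.625 Hz

15.625 Hz


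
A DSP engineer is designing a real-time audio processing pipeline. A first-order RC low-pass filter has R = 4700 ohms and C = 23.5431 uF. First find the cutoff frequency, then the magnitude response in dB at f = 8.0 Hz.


Step 1 — cutoff frequency:
fc = 1 / (2*pi*R*C)
C = 23.5431 uF = 2.35431e-05 F
fc = 1 / (2*pi*4700*2.35431e-05)
   = 1.43833 Hz

Step 2 — magnitude at f = 8.0 Hz:
|H(f)| = 1 / sqrt(1 + (f/fc)^2)
f/fc = 8.0 / 1.43833 = 5.562006
|H| = 1 / sqrt(1 + 30.935911) = 0.176954
|H|_dB = 20*log10(0.176954) = -15.04 dB

fc = 1.43833 Hz; |H(8.0 Hz)| = -15.04 dB


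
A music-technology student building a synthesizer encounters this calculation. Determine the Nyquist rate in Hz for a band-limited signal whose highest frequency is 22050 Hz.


The Nyquist rate is twice the maximum frequency component.
fs_min = 2 * fmax
      = 2 * 22050
      = 44100 Hz

44100


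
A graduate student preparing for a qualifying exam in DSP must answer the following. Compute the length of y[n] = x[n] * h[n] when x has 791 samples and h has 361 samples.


Linear convolution output length:
L = N + M - 1
  = 791 + 361 - 1
  = 1151 samples

1151


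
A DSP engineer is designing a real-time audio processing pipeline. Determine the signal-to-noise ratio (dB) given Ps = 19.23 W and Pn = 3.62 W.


SNR in decibels:
SNR = 10 * log10(Ps / Pn)
    = 10 * log10(19.23 / 3.62)
    = 10 * log10(5.3122)
    = 10 * 0.7253
    = 7.25 dB

7.25 dB


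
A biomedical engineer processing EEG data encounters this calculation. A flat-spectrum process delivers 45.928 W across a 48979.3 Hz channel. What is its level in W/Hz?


Power spectral density:
PSD = P / BW
    = 45.928 / 48979.3
    = 0.0009377 W/Hz

0.0009377 W/Hz


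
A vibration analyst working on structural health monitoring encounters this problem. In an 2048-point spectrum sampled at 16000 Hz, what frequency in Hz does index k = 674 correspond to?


Frequency of DFT bin k:
f_k = k * fs / N
    = 674 * 16000 / 2048
    = 10784000 / 2048
    = 5265.625 Hz

5265.625 Hz


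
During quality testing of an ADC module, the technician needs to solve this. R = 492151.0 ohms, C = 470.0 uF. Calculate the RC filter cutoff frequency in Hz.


Cutoff frequency of a first-order RC filter:
fc = 1 / (2 * pi * R * C)
C = 470.0 uF = 0.00047 F
fc = 1 / (2 * pi * 492151.0 * 0.00047)
   = 1 / 1453.3696880935
   = 0.000688 Hz

0.000688 Hz


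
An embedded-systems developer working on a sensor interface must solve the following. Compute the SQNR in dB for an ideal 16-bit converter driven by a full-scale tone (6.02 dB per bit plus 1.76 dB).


Theoretical SNR for a full-scale sinusoid:
SNR = 6.02 * N + 1.76
    = 6.02 * 16 + 1.76
    = 96.32 + 1.76
    = 98.08 dB

98.08 dB


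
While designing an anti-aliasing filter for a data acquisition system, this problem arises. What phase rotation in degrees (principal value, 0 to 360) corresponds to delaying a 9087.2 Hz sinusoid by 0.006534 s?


Phase shift from frequency and time delay:
phi = 360 * f * t_delay
    = 360 * 9087.2 * 0.006534
    = 21375.28 degrees
    mod 360 = 135.28 degrees

135.28 degrees


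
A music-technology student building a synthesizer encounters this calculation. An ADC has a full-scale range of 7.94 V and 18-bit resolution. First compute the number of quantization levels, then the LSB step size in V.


Step 1 — number of quantization levels:
L = 2^N = 2^18 = 262144

Step 2 — LSB step size:
delta = Vfs / L
      = 7.94 / 262144
      = 3.029e-05 V

Levels = 262144; step size = 3.029e-05 V


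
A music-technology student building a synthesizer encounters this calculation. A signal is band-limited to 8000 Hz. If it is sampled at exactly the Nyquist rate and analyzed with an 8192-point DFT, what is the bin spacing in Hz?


Step 1 — Nyquist sampling rate:
fs = 2 * fmax = 2 * 8000 = 16000 Hz

Step 2 — DFT bin spacing:
df = fs / N = 16000 / 8192 = 1.9531 Hz

1.9531 Hz


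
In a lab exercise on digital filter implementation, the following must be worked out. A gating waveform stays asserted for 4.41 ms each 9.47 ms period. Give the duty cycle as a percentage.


Duty cycle as a percentage:
DC = (t_on / T) * 100
   = (4.41 / 9.47) * 100
   = 0.465681 * 100
   = 46.57 %

46.57 %


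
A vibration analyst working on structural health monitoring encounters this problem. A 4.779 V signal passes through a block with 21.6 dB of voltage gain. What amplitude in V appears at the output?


Output voltage from dB gain:
V_out = V_in * 10^(gain_dB / 20)
      = 4.779 * 10^(21.6 / 20)
      = 4.779 * 12.022644
      = 57.4562 V

57.4562 V


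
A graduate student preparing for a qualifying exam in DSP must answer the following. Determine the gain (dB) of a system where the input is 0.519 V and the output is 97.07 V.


Voltage gain in dB:
G = 20 * log10(Vout / Vin)
  = 20 * log10(97.07 / 0.519)
  = 20 * log10(187.032755)
  = 20 * 2.271918
  = 45.44 dB

45.44 dB


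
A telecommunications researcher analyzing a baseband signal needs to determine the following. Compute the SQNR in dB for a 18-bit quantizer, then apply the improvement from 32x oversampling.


Step 1 — baseline SQNR at Nyquist:
SQNR_base = 6.02*N + 1.76
          = 6.02*18 + 1.76
          = 110.12 dB

Step 2 — oversampling processing gain:
G = 10*log10(OSR) = 10*log10(32) = 15.05 dB

Step 3 — total:
SQNR_total = 110.12 + 15.05 = 125.17 dB

Base SQNR = 110.12 dB; oversampled SQNR = 125.17 dB


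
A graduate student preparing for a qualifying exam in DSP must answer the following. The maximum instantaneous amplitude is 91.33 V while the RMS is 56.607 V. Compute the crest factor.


Crest factor is the ratio of peak to RMS:
CF = V_peak / V_rms
   = 91.33 / 56.607
   = 1.6134

1.6134


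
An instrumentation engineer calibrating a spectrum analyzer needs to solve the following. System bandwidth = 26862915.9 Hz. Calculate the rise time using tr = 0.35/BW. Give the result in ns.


Rise time from bandwidth relationship:
tr = 0.35 / BW
   = 0.35 / 26862915.9
   = 1.302911424e-08 s
   = 13.0291 ns

13.0291 ns


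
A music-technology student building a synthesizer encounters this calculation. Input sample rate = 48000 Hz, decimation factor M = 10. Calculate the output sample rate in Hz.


Decimation reduces the sample rate:
fs_out = fs_in / M
       = 48000 / 10
       = 4800.0 Hz

4800.0 Hz


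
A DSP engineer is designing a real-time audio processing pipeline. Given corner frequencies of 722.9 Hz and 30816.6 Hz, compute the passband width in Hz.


Bandwidth is the difference of -3dB frequencies:
BW = f_high - f_low
   = 30816.6 - 722.9
   = 30093.7 Hz

30093.7 Hz


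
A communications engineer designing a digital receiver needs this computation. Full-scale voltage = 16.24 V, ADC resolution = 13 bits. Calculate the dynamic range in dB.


Dynamic range from full-scale to LSB:
V_min = V_max / 2^bits = 16.24 / 2^13
DR = 20 * log10(V_max / V_min)
   = 20 * log10(2^13)
   = 20 * 13 * log10(2)
   = 78.27 dB

78.27 dB


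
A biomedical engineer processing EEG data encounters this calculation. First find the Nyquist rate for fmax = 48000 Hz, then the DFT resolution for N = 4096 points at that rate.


Step 1 — Nyquist sampling rate:
fs = 2 * fmax = 2 * 48000 = 96000 Hz

Step 2 — DFT bin spacing:
df = fs / N = 96000 / 4096 = 23.4375 Hz

23.4375 Hz


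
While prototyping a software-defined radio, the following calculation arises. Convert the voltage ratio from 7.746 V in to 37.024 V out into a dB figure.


Voltage gain in dB:
G = 20 * log10(Vout / Vin)
  = 20 * log10(37.024 / 7.746)
  = 20 * log10(4.779757)
  = 20 * 0.679406
  = 13.59 dB

13.59 dB


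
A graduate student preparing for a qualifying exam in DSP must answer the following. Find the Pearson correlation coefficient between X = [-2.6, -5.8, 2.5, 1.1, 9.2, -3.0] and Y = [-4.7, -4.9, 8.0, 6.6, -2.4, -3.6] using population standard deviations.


Pearson correlation coefficient (population):
r = cov(X,Y) / (std(X) * std(Y))
Mean X = 0.2333, Mean Y = -0.1667
Cov(X,Y) = 9.475556
Std(X) = 4.850659, Std(Y) = 5.357445
r = 0.3646

0.3646


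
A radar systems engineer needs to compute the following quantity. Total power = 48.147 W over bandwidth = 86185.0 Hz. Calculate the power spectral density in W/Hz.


Power spectral density:
PSD = P / BW
    = 48.147 / 86185.0
    = 0.00055865 W/Hz

0.00055865 W/Hz


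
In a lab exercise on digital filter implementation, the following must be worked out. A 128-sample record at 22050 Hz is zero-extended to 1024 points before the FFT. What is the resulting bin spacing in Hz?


Frequency resolution after zero-padding:
N_padded = 128 * 8 = 1024
df = fs / N_padded
   = 22050 / 1024
   = 21.5332 Hz

21.5332 Hz


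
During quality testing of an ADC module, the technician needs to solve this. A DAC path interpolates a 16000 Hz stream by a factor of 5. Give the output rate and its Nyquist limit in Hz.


Step 1 — output sample rate after interpolation by L:
fs_out = L * fs_in = 5 * 16000 = 80000 Hz

Step 2 — Nyquist frequency of the output stream:
f_Nyq = fs_out / 2 = 80000 / 2 = 40000.0 Hz

fs_out = 80000 Hz; f_Nyquist = 40000.0 Hz


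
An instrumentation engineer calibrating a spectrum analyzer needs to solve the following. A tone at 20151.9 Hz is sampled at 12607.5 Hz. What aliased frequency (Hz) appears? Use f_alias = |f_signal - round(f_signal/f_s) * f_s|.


Compute the nearest integer multiple of fs to the signal:
n = round(20151.9 / 12607.5) = 2
f_alias = |20151.9 - 2 * 12607.5|
        = |20151.9 - 25215.0|
        = 5063.1 Hz

5063.1


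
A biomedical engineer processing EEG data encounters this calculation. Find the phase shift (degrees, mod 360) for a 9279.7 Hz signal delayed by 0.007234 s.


Phase shift from frequency and time delay:
phi = 360 * f * t_delay
    = 360 * 9279.7 * 0.007234
    = 24166.57 degrees
    mod 360 = 46.57 degrees

46.57 degrees


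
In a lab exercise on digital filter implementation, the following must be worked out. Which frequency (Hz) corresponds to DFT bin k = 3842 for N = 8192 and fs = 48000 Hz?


Frequency of DFT bin k:
f_k = k * fs / N
    = 3842 * 48000 / 8192
    = 184416000 / 8192
    = 22511.719 Hz

22511.719 Hz


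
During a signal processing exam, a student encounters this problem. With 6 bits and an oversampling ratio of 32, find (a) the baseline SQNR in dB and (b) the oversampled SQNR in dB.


Step 1 — baseline SQNR at Nyquist:
SQNR_base = 6.02*N + 1.76
          = 6.02*6 + 1.76
          = 37.88 dB

Step 2 — oversampling processing gain:
G = 10*log10(OSR) = 10*log10(32) = 15.05 dB

Step 3 — total:
SQNR_total = 37.88 + 15.05 = 52.93 dB

Base SQNR = 37.88 dB; oversampled SQNR = 52.93 dB


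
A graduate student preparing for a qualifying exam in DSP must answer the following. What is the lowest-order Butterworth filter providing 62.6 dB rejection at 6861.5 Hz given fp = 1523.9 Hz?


Butterworth filter order formula:
n = log10(10^(A/10) - 1) / (2 * log10(f_stop/f_pass))
10^(62.6/10) - 1 = 1819699.8586
f_stop/f_pass = 6861.5 / 1523.9 = 4.5026
n = 4.7899 -> ceil = 5

5


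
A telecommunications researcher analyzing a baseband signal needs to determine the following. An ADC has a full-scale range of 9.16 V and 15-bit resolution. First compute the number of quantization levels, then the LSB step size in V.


Step 1 — number of quantization levels:
L = 2^N = 2^15 = 32768

Step 2 — LSB step size:
delta = Vfs / L
      = 9.16 / 32768
      = 0.00027954 V

Levels = 32768; step size = 0.00027954 V


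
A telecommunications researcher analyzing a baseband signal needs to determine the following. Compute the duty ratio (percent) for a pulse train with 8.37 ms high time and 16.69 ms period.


Duty cycle as a percentage:
DC = (t_on / T) * 100
   = (8.37 / 16.69) * 100
   = 0.501498 * 100
   = 50.15 %

50.15 %


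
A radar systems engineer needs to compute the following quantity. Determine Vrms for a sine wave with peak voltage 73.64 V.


RMS voltage for a sinusoidal waveform:
V_rms = V_peak / sqrt(2)
      = 73.64 / 1.414214
      = 52.071 V

52.071 V


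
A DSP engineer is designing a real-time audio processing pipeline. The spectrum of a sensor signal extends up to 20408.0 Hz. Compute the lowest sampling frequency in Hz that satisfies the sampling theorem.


The Nyquist rate is twice the maximum frequency component.
fs_min = 2 * fmax
      = 2 * 20408.0
      = 40816.0 Hz

40816.0


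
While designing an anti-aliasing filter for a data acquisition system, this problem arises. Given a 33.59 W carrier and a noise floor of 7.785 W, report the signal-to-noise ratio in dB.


SNR in decibels:
SNR = 10 * log10(Ps / Pn)
    = 10 * log10(33.59 / 7.785)
    = 10 * log10(4.3147)
    = 10 * 0.635
    = 6.35 dB

6.35 dB


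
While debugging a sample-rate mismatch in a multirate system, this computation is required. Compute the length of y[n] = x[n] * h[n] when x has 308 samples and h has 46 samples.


Linear convolution output length:
L = N + M - 1
  = 308 + 46 - 1
  = 353 samples

353


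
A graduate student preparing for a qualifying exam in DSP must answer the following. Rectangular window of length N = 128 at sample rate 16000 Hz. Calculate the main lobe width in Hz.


Main lobe width for a rectangular window:
Width = 2 * fs / N
      = 2 * 16000 / 128
      = 32000 / 128
      = 250.0 Hz

250.0 Hz


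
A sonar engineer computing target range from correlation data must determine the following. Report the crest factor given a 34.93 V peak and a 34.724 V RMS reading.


Crest factor is the ratio of peak to RMS:
CF = V_peak / V_rms
   = 34.93 / 34.724
   = 1.0059

1.0059


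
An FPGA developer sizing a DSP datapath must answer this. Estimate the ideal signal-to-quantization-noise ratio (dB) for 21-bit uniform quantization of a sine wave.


Theoretical SNR for a full-scale sinusoid:
SNR = 6.02 * N + 1.76
    = 6.02 * 21 + 1.76
    = 126.42 + 1.76
    = 128.18 dB

128.18 dB


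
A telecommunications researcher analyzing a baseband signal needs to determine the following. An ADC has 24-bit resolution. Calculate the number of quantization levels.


Number of quantization levels = 2^N
= 2^24
= 16777216

16777216


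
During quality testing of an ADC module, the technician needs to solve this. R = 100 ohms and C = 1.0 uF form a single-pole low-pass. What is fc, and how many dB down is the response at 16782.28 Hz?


Step 1 — cutoff frequency:
fc = 1 / (2*pi*R*C)
C = 1.0 uF = 1e-06 F
fc = 1 / (2*pi*100*1e-06)
   = 1591.549 Hz

Step 2 — magnitude at f = 16782.28 Hz:
|H(f)| = 1 / sqrt(1 + (f/fc)^2)
f/fc = 16782.28 / 1591.549 = 10.54462
|H| = 1 / sqrt(1 + 111.189011) = 0.0944115
|H|_dB = 20*log10(0.0944115) = -20.5 dB

fc = 1591.549 Hz; |H(16782.28 Hz)| = -20.5 dB


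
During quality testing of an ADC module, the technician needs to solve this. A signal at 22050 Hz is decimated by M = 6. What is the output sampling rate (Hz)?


Decimation reduces the sample rate:
fs_out = fs_in / M
       = 22050 / 6
       = 3675.0 Hz

3675.0 Hz


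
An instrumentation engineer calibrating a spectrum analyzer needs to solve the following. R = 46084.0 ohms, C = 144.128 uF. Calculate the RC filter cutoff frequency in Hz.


Cutoff frequency of a first-order RC filter:
fc = 1 / (2 * pi * R * C)
C = 144.128 uF = 0.000144128 F
fc = 1 / (2 * pi * 46084.0 * 0.000144128)
   = 1 / 41.73288383613
   = 0.023962 Hz

0.023962 Hz


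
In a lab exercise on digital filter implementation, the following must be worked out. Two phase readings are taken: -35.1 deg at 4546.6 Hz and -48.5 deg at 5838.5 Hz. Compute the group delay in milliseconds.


Group delay from phase difference:
tau = -d(phi)/d(omega)
d(phi) = -13.4 deg = -0.233874 rad
d(omega) = 2*pi*(5838.5 - 4546.6) = 8117.2471 rad/s
tau = -(-0.233874) / 8117.2471
    = 0.0288 ms

0.0288 ms


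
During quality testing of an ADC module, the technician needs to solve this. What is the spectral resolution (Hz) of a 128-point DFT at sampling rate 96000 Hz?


DFT frequency resolution:
df = fs / N
   = 96000 / 128
   = 750.0 Hz

750.0 Hz


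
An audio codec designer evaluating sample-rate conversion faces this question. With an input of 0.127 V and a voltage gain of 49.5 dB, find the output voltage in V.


Output voltage from dB gain:
V_out = V_in * 10^(gain_dB / 20)
      = 0.127 * 10^(49.5 / 20)
      = 0.127 * 298.538262
      = 37.9144 V

37.9144 V


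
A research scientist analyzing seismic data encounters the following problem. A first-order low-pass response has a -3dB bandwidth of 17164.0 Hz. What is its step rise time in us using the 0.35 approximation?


Rise time from bandwidth relationship:
tr = 0.35 / BW
   = 0.35 / 17164.0
   = 2.039151713e-05 s
   = 20.3915 us

20.3915 us


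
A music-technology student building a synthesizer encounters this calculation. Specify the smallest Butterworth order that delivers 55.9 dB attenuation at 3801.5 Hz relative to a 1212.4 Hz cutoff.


Butterworth filter order formula:
n = log10(10^(A/10) - 1) / (2 * log10(f_stop/f_pass))
10^(55.9/10) - 1 = 389044.145
f_stop/f_pass = 3801.5 / 1212.4 = 3.1355
n = 5.6316 -> ceil = 6

6


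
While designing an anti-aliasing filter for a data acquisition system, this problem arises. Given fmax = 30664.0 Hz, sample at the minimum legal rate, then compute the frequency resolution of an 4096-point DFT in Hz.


Step 1 — Nyquist sampling rate:
fs = 2 * fmax = 2 * 30664.0 = 61328.0 Hz

Step 2 — DFT bin spacing:
df = fs / N = 61328.0 / 4096 = 14.9727 Hz

14.9727 Hz


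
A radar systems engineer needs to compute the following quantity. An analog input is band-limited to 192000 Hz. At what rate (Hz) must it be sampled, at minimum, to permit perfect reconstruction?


The Nyquist rate is twice the maximum frequency component.
fs_min = 2 * fmax
      = 2 * 192000
      = 384000 Hz

384000


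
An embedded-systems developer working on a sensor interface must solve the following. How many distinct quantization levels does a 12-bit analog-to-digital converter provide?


Number of quantization levels = 2^N
= 2^12
= 4096

4096


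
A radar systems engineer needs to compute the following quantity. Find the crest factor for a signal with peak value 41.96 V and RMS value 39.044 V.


Crest factor is the ratio of peak to RMS:
CF = V_peak / V_rms
   = 41.96 / 39.044
   = 1.0747

1.0747


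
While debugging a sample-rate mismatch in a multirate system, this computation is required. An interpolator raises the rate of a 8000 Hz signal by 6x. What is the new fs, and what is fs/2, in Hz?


Step 1 — output sample rate after interpolation by L:
fs_out = L * fs_in = 6 * 8000 = 48000 Hz

Step 2 — Nyquist frequency of the output stream:
f_Nyq = fs_out / 2 = 48000 / 2 = 24000.0 Hz

fs_out = 48000 Hz; f_Nyquist = 24000.0 Hz


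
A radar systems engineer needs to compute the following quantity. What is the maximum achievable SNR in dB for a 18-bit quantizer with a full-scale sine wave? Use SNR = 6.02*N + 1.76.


Theoretical SNR for a full-scale sinusoid:
SNR = 6.02 * N + 1.76
    = 6.02 * 18 + 1.76
    = 108.36 + 1.76
    = 110.12 dB

110.12 dB


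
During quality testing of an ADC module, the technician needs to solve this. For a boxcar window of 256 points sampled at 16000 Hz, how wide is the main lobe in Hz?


Main lobe width for a rectangular window:
Width = 2 * fs / N
      = 2 * 16000 / 256
      = 32000 / 256
      = 125.0 Hz

125.0 Hz


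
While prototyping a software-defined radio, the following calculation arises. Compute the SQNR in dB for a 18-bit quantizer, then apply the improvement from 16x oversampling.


Step 1 — baseline SQNR at Nyquist:
SQNR_base = 6.02*N + 1.76
          = 6.02*18 + 1.76
          = 110.12 dB

Step 2 — oversampling processing gain:
G = 10*log10(OSR) = 10*log10(16) = 12.04 dB

Step 3 — total:
SQNR_total = 110.12 + 12.04 = 122.16 dB

Base SQNR = 110.12 dB; oversampled SQNR = 122.16 dB


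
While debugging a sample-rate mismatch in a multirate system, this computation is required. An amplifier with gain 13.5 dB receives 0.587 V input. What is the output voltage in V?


Output voltage from dB gain:
V_out = V_in * 10^(gain_dB / 20)
      = 0.587 * 10^(13.5 / 20)
      = 0.587 * 4.731513
      = 2.7774 V

2.7774 V


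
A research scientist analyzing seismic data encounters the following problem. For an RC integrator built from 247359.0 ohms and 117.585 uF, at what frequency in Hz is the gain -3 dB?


Cutoff frequency of a first-order RC filter:
fc = 1 / (2 * pi * R * C)
C = 117.585 uF = 0.000117585 F
fc = 1 / (2 * pi * 247359.0 * 0.000117585)
   = 1 / 182.75089324876
   = 0.005472 Hz

0.005472 Hz


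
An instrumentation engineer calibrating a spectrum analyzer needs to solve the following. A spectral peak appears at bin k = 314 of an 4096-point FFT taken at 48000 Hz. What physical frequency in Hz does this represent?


Frequency of DFT bin k:
f_k = k * fs / N
    = 314 * 48000 / 4096
    = 15072000 / 4096
    = 3679.688 Hz

3679.688 Hz


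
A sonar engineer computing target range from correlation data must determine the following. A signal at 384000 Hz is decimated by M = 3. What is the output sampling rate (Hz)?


Decimation reduces the sample rate:
fs_out = fs_in / M
       = 384000 / 3
       = 128000.0 Hz

128000.0 Hz


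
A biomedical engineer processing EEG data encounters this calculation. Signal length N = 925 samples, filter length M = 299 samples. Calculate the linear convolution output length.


Linear convolution output length:
L = N + M - 1
  = 925 + 299 - 1
  = 1223 samples

1223


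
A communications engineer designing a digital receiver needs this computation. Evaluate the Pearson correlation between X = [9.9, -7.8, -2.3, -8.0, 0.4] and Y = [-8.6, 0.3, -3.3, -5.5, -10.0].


Pearson correlation coefficient (population):
r = cov(X,Y) / (std(X) * std(Y))
Mean X = -1.56, Mean Y = -5.42
Cov(X,Y) = -16.4332
Std(X) = 6.574679, Std(Y) = 3.69616
r = -0.6762

-0.6762


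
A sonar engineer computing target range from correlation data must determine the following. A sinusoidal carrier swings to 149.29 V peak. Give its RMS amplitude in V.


RMS voltage for a sinusoidal waveform:
V_rms = V_peak / sqrt(2)
      = 149.29 / 1.414214
      = 105.564 V

105.564 V


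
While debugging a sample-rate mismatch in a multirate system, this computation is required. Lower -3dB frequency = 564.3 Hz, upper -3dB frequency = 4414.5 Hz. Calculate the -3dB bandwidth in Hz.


Bandwidth is the difference of -3dB frequencies:
BW = f_high - f_low
   = 4414.5 - 564.3
   = 3850.2 Hz

3850.2 Hz


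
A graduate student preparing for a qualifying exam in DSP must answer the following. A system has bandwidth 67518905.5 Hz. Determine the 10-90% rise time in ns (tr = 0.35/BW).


Rise time from bandwidth relationship:
tr = 0.35 / BW
   = 0.35 / 67518905.5
   = 5.183733317e-09 s
   = 5.1837 ns

5.1837 ns


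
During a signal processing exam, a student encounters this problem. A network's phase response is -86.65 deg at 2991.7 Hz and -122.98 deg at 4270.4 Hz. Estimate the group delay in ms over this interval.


Group delay from phase difference:
tau = -d(phi)/d(omega)
d(phi) = -36.33 deg = -0.634078 rad
d(omega) = 2*pi*(4270.4 - 2991.7) = 8034.3091 rad/s
tau = -(-0.634078) / 8034.3091
    = 0.0789 ms

0.0789 ms


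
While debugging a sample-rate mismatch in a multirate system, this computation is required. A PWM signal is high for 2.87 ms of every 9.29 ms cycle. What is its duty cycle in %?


Duty cycle as a percentage:
DC = (t_on / T) * 100
   = (2.87 / 9.29) * 100
   = 0.308934 * 100
   = 30.89 %

30.89 %


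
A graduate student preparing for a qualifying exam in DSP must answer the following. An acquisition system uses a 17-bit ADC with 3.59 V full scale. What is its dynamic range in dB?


Dynamic range from full-scale to LSB:
V_min = V_max / 2^bits = 3.59 / 2^17
DR = 20 * log10(V_max / V_min)
   = 20 * log10(2^17)
   = 20 * 17 * log10(2)
   = 102.35 dB

102.35 dB


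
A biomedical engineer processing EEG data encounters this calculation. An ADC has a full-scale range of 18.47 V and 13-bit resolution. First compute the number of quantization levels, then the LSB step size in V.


Step 1 — number of quantization levels:
L = 2^N = 2^13 = 8192

Step 2 — LSB step size:
delta = Vfs / L
      = 18.47 / 8192
      = 0.00225464 V

Levels = 8192; step size = 0.00225464 V


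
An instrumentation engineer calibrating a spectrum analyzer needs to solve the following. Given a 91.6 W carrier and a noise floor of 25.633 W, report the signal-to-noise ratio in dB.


SNR in decibels:
SNR = 10 * log10(Ps / Pn)
    = 10 * log10(91.6 / 25.633)
    = 10 * log10(3.5735)
    = 10 * 0.5531
    = 5.53 dB

5.53 dB


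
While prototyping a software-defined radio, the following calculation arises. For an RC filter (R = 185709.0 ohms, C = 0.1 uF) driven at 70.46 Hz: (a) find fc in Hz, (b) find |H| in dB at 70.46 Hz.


Step 1 — cutoff frequency:
fc = 1 / (2*pi*R*C)
C = 0.1 uF = 1e-07 F
fc = 1 / (2*pi*185709.0*1e-07)
   = 8.57013 Hz

Step 2 — magnitude at f = 70.46 Hz:
|H(f)| = 1 / sqrt(1 + (f/fc)^2)
f/fc = 70.46 / 8.57013 = 8.221579
|H| = 1 / sqrt(1 + 67.594361) = 0.1207413
|H|_dB = 20*log10(0.1207413) = -18.36 dB

fc = 8.57013 Hz; |H(70.46 Hz)| = -18.36 dB


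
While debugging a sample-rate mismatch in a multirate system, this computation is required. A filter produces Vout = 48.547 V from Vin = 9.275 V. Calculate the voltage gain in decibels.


Voltage gain in dB:
G = 20 * log10(Vout / Vin)
  = 20 * log10(48.547 / 9.275)
  = 20 * log10(5.234178)
  = 20 * 0.718848
  = 14.38 dB

14.38 dB


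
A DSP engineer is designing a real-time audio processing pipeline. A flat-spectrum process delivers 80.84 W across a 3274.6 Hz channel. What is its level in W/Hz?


Power spectral density:
PSD = P / BW
    = 80.84 / 3274.6
    = 0.02468698 W/Hz

0.02468698 W/Hz


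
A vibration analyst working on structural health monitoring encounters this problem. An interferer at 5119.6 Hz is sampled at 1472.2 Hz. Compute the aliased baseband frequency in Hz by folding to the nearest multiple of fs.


Compute the nearest integer multiple of fs to the signal:
n = round(5119.6 / 1472.2) = 3
f_alias = |5119.6 - 3 * 1472.2|
        = |5119.6 - 4416.6|
        = 703.0 Hz

703.0


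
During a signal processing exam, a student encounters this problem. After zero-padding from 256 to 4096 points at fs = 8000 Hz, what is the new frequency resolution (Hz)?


Frequency resolution after zero-padding:
N_padded = 256 * 16 = 4096
df = fs / N_padded
   = 8000 / 4096
   = 1.9531 Hz

1.9531 Hz


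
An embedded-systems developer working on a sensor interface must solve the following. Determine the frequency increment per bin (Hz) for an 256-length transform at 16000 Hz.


DFT frequency resolution:
df = fs / N
   = 16000 / 256
   = 62.5 Hz

62.5 Hz


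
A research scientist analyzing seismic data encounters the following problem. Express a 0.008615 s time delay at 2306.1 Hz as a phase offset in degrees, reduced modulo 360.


Phase shift from frequency and time delay:
phi = 360 * f * t_delay
    = 360 * 2306.1 * 0.008615
    = 7152.14 degrees
    mod 360 = 312.14 degrees

312.14 degrees


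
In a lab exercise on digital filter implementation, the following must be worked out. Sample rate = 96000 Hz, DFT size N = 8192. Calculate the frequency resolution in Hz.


DFT frequency resolution:
df = fs / N
   = 96000 / 8192
   = 11.7188 Hz

11.7188 Hz


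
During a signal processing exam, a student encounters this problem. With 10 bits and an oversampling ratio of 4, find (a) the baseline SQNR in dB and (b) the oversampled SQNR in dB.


Step 1 — baseline SQNR at Nyquist:
SQNR_base = 6.02*N + 1.76
          = 6.02*10 + 1.76
          = 61.96 dB

Step 2 — oversampling processing gain:
G = 10*log10(OSR) = 10*log10(4) = 6.02 dB

Step 3 — total:
SQNR_total = 61.96 + 6.02 = 67.98 dB

Base SQNR = 61.96 dB; oversampled SQNR = 67.98 dB


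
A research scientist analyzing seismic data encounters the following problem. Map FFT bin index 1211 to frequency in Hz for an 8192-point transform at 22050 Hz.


Frequency of DFT bin k:
f_k = k * fs / N
    = 1211 * 22050 / 8192
    = 26702550 / 8192
    = 3259.589 Hz

3259.589 Hz


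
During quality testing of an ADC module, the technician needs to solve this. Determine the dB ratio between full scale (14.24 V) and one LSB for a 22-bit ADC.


Dynamic range from full-scale to LSB:
V_min = V_max / 2^bits = 14.24 / 2^22
DR = 20 * log10(V_max / V_min)
   = 20 * log10(2^22)
   = 20 * 22 * log10(2)
   = 132.45 dB

132.45 dB


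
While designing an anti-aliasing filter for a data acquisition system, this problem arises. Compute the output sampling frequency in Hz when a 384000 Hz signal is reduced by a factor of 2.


Decimation reduces the sample rate:
fs_out = fs_in / M
       = 384000 / 2
       = 192000.0 Hz

192000.0 Hz
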